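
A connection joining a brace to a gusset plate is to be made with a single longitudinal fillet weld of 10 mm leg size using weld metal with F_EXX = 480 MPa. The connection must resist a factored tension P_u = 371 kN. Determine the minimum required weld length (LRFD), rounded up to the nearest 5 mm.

L = 245 mm

Throat t_e = 0.707 × 10 = 7.07 mm.
φr_n = 0.75 × 0.6 × 480 × 7.07 × 10⁻³ = 1.527 kN/mm.
L_req = P_u / φr_n = 371 / 1.527 = 242.9 mm total.
Round up → use L = 245 mm.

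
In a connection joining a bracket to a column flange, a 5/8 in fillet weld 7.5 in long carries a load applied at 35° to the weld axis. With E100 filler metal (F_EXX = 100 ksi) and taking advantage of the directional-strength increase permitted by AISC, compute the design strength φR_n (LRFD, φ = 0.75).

φR_n ≈ 182 kip

t_e = 0.707 × 0.625 = 0.4419 in; A_we = 0.4419 × 7.5 = 3.314 in².
Directional factor: 1.0 + 0.5 sin^1.5(35°) = 1.217.
F_nw = 0.6 × 100 × 1.217 = 73.03 ksi.
φR_n = 0.75 × 73.03 × 3.314 = 181.5 kip.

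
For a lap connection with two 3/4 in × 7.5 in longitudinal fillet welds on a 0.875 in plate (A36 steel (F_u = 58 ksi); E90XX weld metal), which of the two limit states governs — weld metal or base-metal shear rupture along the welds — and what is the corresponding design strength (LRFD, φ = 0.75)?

E90XX → F_EXX = 90 ksi.
t_e = 0.707 × 0.75 = 0.5302 in; L = 15 in.
Weld metal: φR_n = 0.75 × 0.6 × 90 × 0.5302 × 15 = 322.1 kips.
Base metal (shear rupture): φR_n = 0.75 × 0.6 × 58 × 0.875 × 15 = 342.6 kips.
Governing: weld metal.

φR_n ≈ 322 kips (weld metal governs)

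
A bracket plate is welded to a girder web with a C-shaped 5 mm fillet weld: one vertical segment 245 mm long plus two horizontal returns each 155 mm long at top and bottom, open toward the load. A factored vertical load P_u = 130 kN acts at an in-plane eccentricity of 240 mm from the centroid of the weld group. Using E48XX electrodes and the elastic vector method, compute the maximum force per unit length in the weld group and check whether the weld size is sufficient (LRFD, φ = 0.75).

E48XX → F_EXX = 480 MPa.
Total weld length L_w = 555 mm. Treat welds as unit-width lines.
Centroid: x̄ = 2×155×77.5 / 555 = 43.29 mm from the vertical weld.
Polar moment about centroid: J = I_x + I_y = [245³/12 + 2×155×122.5²] + [245×43.29² + 2(155³/12 + 155×34.21²)] = 7320000 mm³.
Direct shear f_v = P/L_w = 130×10³ / 555 = 234.2 N/mm (vertical).
Torsion M = P·e = 130×10³ × 240 = 31200000 N·mm.
Critical point at (x, y) = (111.7, 122.5) from centroid. f_tx = M·y/J = 522.1 N/mm; f_ty = M·x/J = 476.1 N/mm.
Resultant f_max = √[f_tx² + (f_v + f_ty)²] = √[522.1² + (234.2 + 476.1)²] = 881.6 N/mm.
Capacity per unit length: φr_n = 0.75 × 0.6 × 480 × (0.707 × 5) = 763.6 N/mm.
881.6 > 763.6 → NOT adequate.

f_max ≈ 882 N/mm; NOT adequate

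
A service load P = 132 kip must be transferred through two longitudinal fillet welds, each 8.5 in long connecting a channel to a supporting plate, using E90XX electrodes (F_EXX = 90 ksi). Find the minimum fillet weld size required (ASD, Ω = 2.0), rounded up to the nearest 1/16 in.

w = 7/16 in

Total weld length L = 17 in.
Required throat t_e = P × Ω / (0.6 F_EXX × L) = 132 × 2.0 / (0.6 × 90 × 17) = 0.2876 in.
Required leg w = t_e / 0.707 = 0.4068 in → use 7/16 in.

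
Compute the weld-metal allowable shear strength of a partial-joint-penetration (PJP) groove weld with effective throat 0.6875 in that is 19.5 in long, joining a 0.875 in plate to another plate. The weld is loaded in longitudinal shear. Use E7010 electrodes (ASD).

E70XX → F_EXX = 70 ksi.
Effective throat (given) t_e = 0.6875 in.
A_we = 0.6875 × 19.5 = 13.41 in².
F_nw = 0.6 F_EXX = 42 ksi.
R_n/Ω = (42 × 13.41) / 2.0 = 281.5 kips.

R_n/Ω ≈ 282 kips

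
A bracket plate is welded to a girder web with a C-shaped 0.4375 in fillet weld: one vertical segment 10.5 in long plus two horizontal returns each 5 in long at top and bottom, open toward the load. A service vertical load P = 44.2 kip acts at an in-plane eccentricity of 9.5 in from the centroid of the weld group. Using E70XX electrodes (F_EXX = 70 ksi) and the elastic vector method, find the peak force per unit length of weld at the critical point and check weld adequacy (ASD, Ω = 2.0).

f_max ≈ 7.85 kip/in; NOT adequate

Total weld length L_w = 20.5 in. Treat welds as unit-width lines.
Centroid: x̄ = 2×5×2.5 / 20.5 = 1.22 in from the vertical weld.
Polar moment about centroid: J = I_x + I_y = [10.5³/12 + 2×5×5.25²] + [10.5×1.22² + 2(5³/12 + 5×1.28²)] = 424.9 in³.
Direct shear f_v = P/L_w = 44.2 / 20.5 = 2.156 kip/in (vertical).
Torsion M = P·e = 44.2 × 9.5 = 419.9 kip·in.
Critical point at (x, y) = (3.78, 5.25) from centroid. f_tx = M·y/J = 5.188 kip/in; f_ty = M·x/J = 3.736 kip/in.
Resultant f_max = √[f_tx² + (f_v + f_ty)²] = √[5.188² + (2.156 + 3.736)²] = 7.85 kip/in.
Capacity per unit length: r_n/Ω = (1/2.0) × 0.6 × 70 × (0.707 × 0.4375) = 6.496 kip/in.
7.85 > 6.496 → NOT adequate.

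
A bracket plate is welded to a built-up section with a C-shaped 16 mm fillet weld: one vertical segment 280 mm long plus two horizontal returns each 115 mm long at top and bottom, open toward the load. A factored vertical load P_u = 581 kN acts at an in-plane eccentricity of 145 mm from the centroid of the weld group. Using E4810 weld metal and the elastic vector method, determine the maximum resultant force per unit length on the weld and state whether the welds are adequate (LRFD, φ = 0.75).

E48XX → F_EXX = 480 MPa.
Total weld length L_w = 510 mm. Treat welds as unit-width lines.
Centroid: x̄ = 2×115×57.5 / 510 = 25.93 mm from the vertical weld.
Polar moment about centroid: J = I_x + I_y = [280³/12 + 2×115×140²] + [280×25.93² + 2(115³/12 + 115×31.57²)] = 7008000 mm³.
Direct shear f_v = P/L_w = 581×10³ / 510 = 1139 N/mm (vertical).
Torsion M = P·e = 581×10³ × 145 = 84245000 N·mm.
Critical point at (x, y) = (89.07, 140) from centroid. f_tx = M·y/J = 1683 N/mm; f_ty = M·x/J = 1071 N/mm.
Resultant f_max = √[f_tx² + (f_v + f_ty)²] = √[1683² + (1139 + 1071)²] = 2778 N/mm.
Capacity per unit length: φr_n = 0.75 × 0.6 × 480 × (0.707 × 16) = 2443 N/mm.
2778 > 2443 → NOT adequate.

f_max ≈ 2780 N/mm; NOT adequate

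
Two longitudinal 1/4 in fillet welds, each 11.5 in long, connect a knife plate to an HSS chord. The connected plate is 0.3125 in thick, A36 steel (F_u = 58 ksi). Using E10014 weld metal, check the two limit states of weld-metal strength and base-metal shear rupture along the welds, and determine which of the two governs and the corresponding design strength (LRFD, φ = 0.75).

E100XX → F_EXX = 100 ksi.
t_e = 0.707 × 0.25 = 0.1767 in; L = 23 in.
Weld metal: φR_n = 0.75 × 0.6 × 100 × 0.1767 × 23 = 182.9 kip.
Base metal (shear rupture): φR_n = 0.75 × 0.6 × 58 × 0.3125 × 23 = 187.6 kip.
Governing: weld metal.

φR_n ≈ 183 kip (weld metal governs)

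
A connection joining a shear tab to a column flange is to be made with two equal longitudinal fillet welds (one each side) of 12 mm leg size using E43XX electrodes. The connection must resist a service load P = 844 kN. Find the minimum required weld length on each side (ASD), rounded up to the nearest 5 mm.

E43XX → F_EXX = 430 MPa.
Throat t_e = 0.707 × 12 = 8.484 mm.
r_n/Ω = (0.6 × 430 × 8.484) / 2.0 = 1094 N/mm = 1.094 kN/mm.
L_req = P / (r_n/Ω) = 844 / 1.094 = 771.2 mm total.
Per side: 771.2 / 2 = 385.6 mm.
Round up → use L = 390 mm on each side.

L = 390 mm on each side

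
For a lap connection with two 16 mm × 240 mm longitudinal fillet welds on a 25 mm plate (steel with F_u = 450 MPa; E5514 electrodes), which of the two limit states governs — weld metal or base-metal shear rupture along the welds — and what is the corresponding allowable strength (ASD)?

R_n/Ω ≈ 896 kN (weld metal governs)

E55XX → F_EXX = 550 MPa.
t_e = 0.707 × 16 = 11.31 mm; L = 480 mm.
Weld metal: R_n/Ω = (1/2.0) × 0.6 × 550 × 11.31 × 480 × 10⁻³ = 895.9 kN.
Base metal (shear rupture): R_n/Ω = (1/2.0) × 0.6 × 450 × 25 × 480 × 10⁻³ = 1620 kN.
Governing: weld metal.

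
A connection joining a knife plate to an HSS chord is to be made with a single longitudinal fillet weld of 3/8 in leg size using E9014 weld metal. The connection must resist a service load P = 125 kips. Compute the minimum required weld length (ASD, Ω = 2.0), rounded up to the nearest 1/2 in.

E90XX → F_EXX = 90 ksi.
Throat t_e = 0.707 × 0.375 = 0.2651 in.
r_n/Ω = (0.6 × 90 × 0.2651) / 2.0 = 7.158 kip/in.
L_req = P / (r_n/Ω) = 125 / 7.158 = 17.46 in total.
Round up → use L = 17.5 in.

L = 17.5 in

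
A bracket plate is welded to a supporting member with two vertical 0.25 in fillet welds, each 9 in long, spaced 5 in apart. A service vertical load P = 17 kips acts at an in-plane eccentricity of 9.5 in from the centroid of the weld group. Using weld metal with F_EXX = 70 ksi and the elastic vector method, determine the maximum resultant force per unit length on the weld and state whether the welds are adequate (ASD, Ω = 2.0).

Total weld length L_w = 18 in. Treat welds as unit-width lines.
Polar moment about centroid: J = 2[d³/12 + d(b/2)²] = 2[9³/12 + 9×2.5²] = 234 in³.
Direct shear f_v = P/L_w = 17 / 18 = 0.9444 kip/in (vertical).
Torsion M = P·e = 17 × 9.5 = 161.5 kip·in.
Critical point at (x, y) = (2.5, 4.5) from centroid. f_tx = M·y/J = 3.106 kip/in; f_ty = M·x/J = 1.725 kip/in.
Resultant f_max = √[f_tx² + (f_v + f_ty)²] = √[3.106² + (0.9444 + 1.725)²] = 4.096 kip/in.
Capacity per unit length: r_n/Ω = (1/2.0) × 0.6 × 70 × (0.707 × 0.25) = 3.712 kip/in.
4.096 > 3.712 → NOT adequate.

f_max ≈ 4.1 kip/in; NOT adequate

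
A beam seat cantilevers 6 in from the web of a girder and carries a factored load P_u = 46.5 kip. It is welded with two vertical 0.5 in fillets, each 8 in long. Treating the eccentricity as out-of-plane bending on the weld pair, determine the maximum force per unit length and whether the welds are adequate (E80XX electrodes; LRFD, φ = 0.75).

E80XX → F_EXX = 80 ksi.
L_w = 2 × 8 = 16 in; section modulus (unit throat) S = 2 × L²/6 = 21.33 in².
Direct shear f_v = P/L_w = 46.5/16 = 2.906 kip/in.
Moment M = P × e = 46.5 × 6 = 279 kip·in; bending f_b = M/S = 13.08 kip/in.
f_max = √(f_v² + f_b²) = √(2.906² + 13.08²) = 13.4 kip/in.
φr_n = 0.75 × 0.6 × 80 × (0.707 × 0.5) = 12.73 kip/in → NOT adequate.

f_max ≈ 13.4 kip/in; NOT adequate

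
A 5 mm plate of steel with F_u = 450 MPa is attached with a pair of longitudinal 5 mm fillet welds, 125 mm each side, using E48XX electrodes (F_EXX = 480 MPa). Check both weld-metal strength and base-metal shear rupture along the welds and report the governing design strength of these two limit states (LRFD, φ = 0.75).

t_e = 0.707 × 5 = 3.535 mm; L = 250 mm.
Weld metal: φR_n = 0.75 × 0.6 × 480 × 3.535 × 250 × 10⁻³ = 190.9 kN.
Base metal (shear rupture): φR_n = 0.75 × 0.6 × 450 × 5 × 250 × 10⁻³ = 253.1 kN.
Governing: weld metal.

φR_n ≈ 191 kN (weld metal governs)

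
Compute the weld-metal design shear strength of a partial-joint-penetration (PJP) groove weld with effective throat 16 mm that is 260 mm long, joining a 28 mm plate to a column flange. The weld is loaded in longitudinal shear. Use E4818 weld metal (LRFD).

E48XX → F_EXX = 480 MPa.
Effective throat (given) t_e = 16 mm.
A_we = 16 × 260 = 4160 mm².
F_nw = 0.6 F_EXX = 288 MPa.
φR_n = 0.75 × 288 × 4160 × 10⁻³ = 898.6 kN.

φR_n ≈ 899 kN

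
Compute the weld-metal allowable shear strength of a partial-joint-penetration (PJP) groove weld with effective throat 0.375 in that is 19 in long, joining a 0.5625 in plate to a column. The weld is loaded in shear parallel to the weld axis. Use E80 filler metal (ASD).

R_n/Ω ≈ 171 kips

E80XX → F_EXX = 80 ksi.
Effective throat (given) t_e = 0.375 in.
A_we = 0.375 × 19 = 7.125 in².
F_nw = 0.6 F_EXX = 48 ksi.
R_n/Ω = (48 × 7.125) / 2.0 = 171 kips.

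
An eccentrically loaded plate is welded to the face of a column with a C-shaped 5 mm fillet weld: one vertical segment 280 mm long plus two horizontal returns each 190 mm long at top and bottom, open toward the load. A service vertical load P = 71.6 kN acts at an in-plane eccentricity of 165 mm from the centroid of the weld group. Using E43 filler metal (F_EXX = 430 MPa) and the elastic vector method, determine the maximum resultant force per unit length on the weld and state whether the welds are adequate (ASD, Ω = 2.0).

Total weld length L_w = 660 mm. Treat welds as unit-width lines.
Centroid: x̄ = 2×190×95 / 660 = 54.7 mm from the vertical weld.
Polar moment about centroid: J = I_x + I_y = [280³/12 + 2×190×140²] + [280×54.7² + 2(190³/12 + 190×40.3²)] = 11880000 mm³.
Direct shear f_v = P/L_w = 71.6×10³ / 660 = 108.5 N/mm (vertical).
Torsion M = P·e = 71.6×10³ × 165 = 11814000 N·mm.
Critical point at (x, y) = (135.3, 140) from centroid. f_tx = M·y/J = 139.3 N/mm; f_ty = M·x/J = 134.6 N/mm.
Resultant f_max = √[f_tx² + (f_v + f_ty)²] = √[139.3² + (108.5 + 134.6)²] = 280.2 N/mm.
Capacity per unit length: r_n/Ω = (1/2.0) × 0.6 × 430 × (0.707 × 5) = 456 N/mm.
280.2 ≤ 456 → adequate.

f_max ≈ 280 N/mm; adequate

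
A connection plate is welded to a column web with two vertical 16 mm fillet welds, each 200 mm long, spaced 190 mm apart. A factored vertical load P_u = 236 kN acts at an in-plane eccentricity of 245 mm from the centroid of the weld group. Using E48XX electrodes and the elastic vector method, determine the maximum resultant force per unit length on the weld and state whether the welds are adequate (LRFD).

E48XX → F_EXX = 480 MPa.
Total weld length L_w = 400 mm. Treat welds as unit-width lines.
Polar moment about centroid: J = 2[d³/12 + d(b/2)²] = 2[200³/12 + 200×95²] = 4943000 mm³.
Direct shear f_v = P/L_w = 236×10³ / 400 = 590 N/mm (vertical).
Torsion M = P·e = 236×10³ × 245 = 57820000 N·mm.
Critical point at (x, y) = (95, 100) from centroid. f_tx = M·y/J = 1170 N/mm; f_ty = M·x/J = 1111 N/mm.
Resultant f_max = √[f_tx² + (f_v + f_ty)²] = √[1170² + (590 + 1111)²] = 2064 N/mm.
Capacity per unit length: φr_n = 0.75 × 0.6 × 480 × (0.707 × 16) = 2443 N/mm.
2064 ≤ 2443 → adequate.

f_max ≈ 2060 N/mm; adequate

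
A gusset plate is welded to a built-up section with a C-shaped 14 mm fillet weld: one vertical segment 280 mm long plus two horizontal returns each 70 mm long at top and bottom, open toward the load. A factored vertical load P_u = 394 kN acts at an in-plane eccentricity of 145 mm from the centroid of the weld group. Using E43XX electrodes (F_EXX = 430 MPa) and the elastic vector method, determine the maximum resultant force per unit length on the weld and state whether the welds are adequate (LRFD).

Total weld length L_w = 420 mm. Treat welds as unit-width lines.
Centroid: x̄ = 2×70×35 / 420 = 11.67 mm from the vertical weld.
Polar moment about centroid: J = I_x + I_y = [280³/12 + 2×70×140²] + [280×11.67² + 2(70³/12 + 70×23.33²)] = 4745000 mm³.
Direct shear f_v = P/L_w = 394×10³ / 420 = 938.1 N/mm (vertical).
Torsion M = P·e = 394×10³ × 145 = 57130000 N·mm.
Critical point at (x, y) = (58.33, 140) from centroid. f_tx = M·y/J = 1686 N/mm; f_ty = M·x/J = 702.4 N/mm.
Resultant f_max = √[f_tx² + (f_v + f_ty)²] = √[1686² + (938.1 + 702.4)²] = 2352 N/mm.
Capacity per unit length: φr_n = 0.75 × 0.6 × 430 × (0.707 × 14) = 1915 N/mm.
2352 > 1915 → NOT adequate.

f_max ≈ 2350 N/mm; NOT adequate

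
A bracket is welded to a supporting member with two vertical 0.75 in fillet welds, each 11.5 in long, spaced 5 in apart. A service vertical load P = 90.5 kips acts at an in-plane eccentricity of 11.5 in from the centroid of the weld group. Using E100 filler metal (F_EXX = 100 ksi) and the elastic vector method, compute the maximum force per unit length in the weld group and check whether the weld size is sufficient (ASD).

f_max ≈ 18.4 kip/in; NOT adequate

Total weld length L_w = 23 in. Treat welds as unit-width lines.
Polar moment about centroid: J = 2[d³/12 + d(b/2)²] = 2[11.5³/12 + 11.5×2.5²] = 397.2 in³.
Direct shear f_v = P/L_w = 90.5 / 23 = 3.935 kip/in (vertical).
Torsion M = P·e = 90.5 × 11.5 = 1040.8 kip·in.
Critical point at (x, y) = (2.5, 5.75) from centroid. f_tx = M·y/J = 15.07 kip/in; f_ty = M·x/J = 6.55 kip/in.
Resultant f_max = √[f_tx² + (f_v + f_ty)²] = √[15.07² + (3.935 + 6.55)²] = 18.35 kip/in.
Capacity per unit length: r_n/Ω = (1/2.0) × 0.6 × 100 × (0.707 × 0.75) = 15.91 kip/in.
18.35 > 15.91 → NOT adequate.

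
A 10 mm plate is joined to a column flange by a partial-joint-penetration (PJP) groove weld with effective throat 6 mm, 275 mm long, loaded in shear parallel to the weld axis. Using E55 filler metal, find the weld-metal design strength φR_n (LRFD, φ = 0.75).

φR_n ≈ 408 kN

E55XX → F_EXX = 550 MPa.
Effective throat (given) t_e = 6 mm.
A_we = 6 × 275 = 1650 mm².
F_nw = 0.6 F_EXX = 330 MPa.
φR_n = 0.75 × 330 × 1650 × 10⁻³ = 408.4 kN.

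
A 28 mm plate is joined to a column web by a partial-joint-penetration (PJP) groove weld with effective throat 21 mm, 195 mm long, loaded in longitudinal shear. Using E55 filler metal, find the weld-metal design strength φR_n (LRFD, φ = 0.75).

E55XX → F_EXX = 550 MPa.
Effective throat (given) t_e = 21 mm.
A_we = 21 × 195 = 4095 mm².
F_nw = 0.6 F_EXX = 330 MPa.
φR_n = 0.75 × 330 × 4095 × 10⁻³ = 1014 kN.

φR_n ≈ 1010 kN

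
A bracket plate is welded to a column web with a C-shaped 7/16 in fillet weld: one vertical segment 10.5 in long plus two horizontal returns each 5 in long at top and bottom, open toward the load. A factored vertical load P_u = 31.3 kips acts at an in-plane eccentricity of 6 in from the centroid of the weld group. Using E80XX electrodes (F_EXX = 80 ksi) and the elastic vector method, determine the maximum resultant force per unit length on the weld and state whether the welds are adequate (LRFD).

Total weld length L_w = 20.5 in. Treat welds as unit-width lines.
Centroid: x̄ = 2×5×2.5 / 20.5 = 1.22 in from the vertical weld.
Polar moment about centroid: J = I_x + I_y = [10.5³/12 + 2×5×5.25²] + [10.5×1.22² + 2(5³/12 + 5×1.28²)] = 424.9 in³.
Direct shear f_v = P/L_w = 31.3 / 20.5 = 1.527 kip/in (vertical).
Torsion M = P·e = 31.3 × 6 = 187.8 kip·in.
Critical point at (x, y) = (3.78, 5.25) from centroid. f_tx = M·y/J = 2.32 kip/in; f_ty = M·x/J = 1.671 kip/in.
Resultant f_max = √[f_tx² + (f_v + f_ty)²] = √[2.32² + (1.527 + 1.671)²] = 3.951 kip/in.
Capacity per unit length: φr_n = 0.75 × 0.6 × 80 × (0.707 × 0.4375) = 11.14 kip/in.
3.951 ≤ 11.14 → adequate.

f_max ≈ 3.95 kip/in; adequate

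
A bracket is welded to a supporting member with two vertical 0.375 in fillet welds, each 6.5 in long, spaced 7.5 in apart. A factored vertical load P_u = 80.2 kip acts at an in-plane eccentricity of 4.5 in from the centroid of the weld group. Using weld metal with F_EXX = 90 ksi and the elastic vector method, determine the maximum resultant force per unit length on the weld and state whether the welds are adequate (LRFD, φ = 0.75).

f_max ≈ 13.1 kip/in; NOT adequate

Total weld length L_w = 13 in. Treat welds as unit-width lines.
Polar moment about centroid: J = 2[d³/12 + d(b/2)²] = 2[6.5³/12 + 6.5×3.75²] = 228.6 in³.
Direct shear f_v = P/L_w = 80.2 / 13 = 6.169 kip/in (vertical).
Torsion M = P·e = 80.2 × 4.5 = 360.9 kip·in.
Critical point at (x, y) = (3.75, 3.25) from centroid. f_tx = M·y/J = 5.131 kip/in; f_ty = M·x/J = 5.921 kip/in.
Resultant f_max = √[f_tx² + (f_v + f_ty)²] = √[5.131² + (6.169 + 5.921)²] = 13.13 kip/in.
Capacity per unit length: φr_n = 0.75 × 0.6 × 90 × (0.707 × 0.375) = 10.74 kip/in.
13.13 > 10.74 → NOT adequate.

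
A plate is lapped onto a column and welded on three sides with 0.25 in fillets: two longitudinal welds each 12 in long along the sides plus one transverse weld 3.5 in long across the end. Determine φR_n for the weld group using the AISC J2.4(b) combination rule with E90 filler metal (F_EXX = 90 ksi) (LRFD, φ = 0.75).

t_e = 0.707 × 0.25 = 0.1767 in.
R_nwl = 0.6 × 90 × 0.1767 × 24 = 229.1 kip (longitudinal, 2 welds).
R_nwt = 0.6 × 90 × 0.1767 × 3.5 = 33.41 kip (transverse, base value).
(i) R_nwl + R_nwt = 262.5 kip; (ii) 0.85 R_nwl + 1.5 R_nwt = 244.8 kip.
R_n = max = 262.5 kip [governs: (i)]; φR_n = 196.9 kip.

φR_n ≈ 197 kip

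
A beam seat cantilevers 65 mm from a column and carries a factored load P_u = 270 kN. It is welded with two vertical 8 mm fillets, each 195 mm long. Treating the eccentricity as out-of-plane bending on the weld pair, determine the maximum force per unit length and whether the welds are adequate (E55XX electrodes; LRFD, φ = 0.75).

E55XX → F_EXX = 550 MPa.
L_w = 2 × 195 = 390 mm; section modulus (unit throat) S = 2 × L²/6 = 12680 mm².
Direct shear f_v = P/L_w = 270×10³/390 = 692.3 N/mm.
Moment M = P × e = 270×10³ × 65 = 17550000 N·mm; bending f_b = M/S = 1385 N/mm.
f_max = √(f_v² + f_b²) = √(692.3² + 1385²) = 1548 N/mm.
φr_n = 0.75 × 0.6 × 550 × (0.707 × 8) = 1400 N/mm → NOT adequate.

f_max ≈ 1550 N/mm; NOT adequate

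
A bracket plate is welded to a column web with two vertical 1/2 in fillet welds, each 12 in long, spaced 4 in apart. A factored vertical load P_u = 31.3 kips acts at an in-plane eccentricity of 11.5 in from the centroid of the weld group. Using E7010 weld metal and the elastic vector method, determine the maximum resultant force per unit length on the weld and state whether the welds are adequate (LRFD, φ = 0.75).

f_max ≈ 6.46 kip/in; adequate

E70XX → F_EXX = 70 ksi.
Total weld length L_w = 24 in. Treat welds as unit-width lines.
Polar moment about centroid: J = 2[d³/12 + d(b/2)²] = 2[12³/12 + 12×2²] = 384 in³.
Direct shear f_v = P/L_w = 31.3 / 24 = 1.304 kip/in (vertical).
Torsion M = P·e = 31.3 × 11.5 = 359.95 kip·in.
Critical point at (x, y) = (2, 6) from centroid. f_tx = M·y/J = 5.624 kip/in; f_ty = M·x/J = 1.875 kip/in.
Resultant f_max = √[f_tx² + (f_v + f_ty)²] = √[5.624² + (1.304 + 1.875)²] = 6.46 kip/in.
Capacity per unit length: φr_n = 0.75 × 0.6 × 70 × (0.707 × 0.5) = 11.14 kip/in.
6.46 ≤ 11.14 → adequate.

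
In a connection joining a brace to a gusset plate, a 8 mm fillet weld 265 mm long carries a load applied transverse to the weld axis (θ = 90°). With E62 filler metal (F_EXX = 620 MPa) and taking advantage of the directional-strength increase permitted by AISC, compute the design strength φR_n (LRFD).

t_e = 0.707 × 8 = 5.656 mm; A_we = 5.656 × 265 = 1499 mm².
Directional factor: 1.0 + 0.5 sin^1.5(90°) = 1.5.
F_nw = 0.6 × 620 × 1.5 = 558 MPa.
φR_n = 0.75 × 558 × 1499 × 10⁻³ = 627.3 kN.

φR_n ≈ 627 kN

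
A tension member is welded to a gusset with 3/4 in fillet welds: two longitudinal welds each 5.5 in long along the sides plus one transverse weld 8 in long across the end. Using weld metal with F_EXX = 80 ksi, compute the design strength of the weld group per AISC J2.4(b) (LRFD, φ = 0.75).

φR_n ≈ 408 kip

t_e = 0.707 × 0.75 = 0.5302 in.
R_nwl = 0.6 × 80 × 0.5302 × 11 = 280 kip (longitudinal, 2 welds).
R_nwt = 0.6 × 80 × 0.5302 × 8 = 203.6 kip (transverse, base value).
(i) R_nwl + R_nwt = 483.6 kip; (ii) 0.85 R_nwl + 1.5 R_nwt = 543.4 kip.
R_n = max = 543.4 kip [governs: (ii)]; φR_n = 407.6 kip.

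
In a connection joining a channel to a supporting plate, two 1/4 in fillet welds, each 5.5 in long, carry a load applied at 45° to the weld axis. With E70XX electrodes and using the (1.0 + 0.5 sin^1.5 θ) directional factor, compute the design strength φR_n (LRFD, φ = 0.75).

E70XX → F_EXX = 70 ksi.
t_e = 0.707 × 0.25 = 0.1767 in; A_we = 0.1767 × 11 = 1.944 in².
Directional factor: 1.0 + 0.5 sin^1.5(45°) = 1.297.
F_nw = 0.6 × 70 × 1.297 = 54.49 ksi.
φR_n = 0.75 × 54.49 × 1.944 = 79.45 kips.

φR_n ≈ 79.5 kips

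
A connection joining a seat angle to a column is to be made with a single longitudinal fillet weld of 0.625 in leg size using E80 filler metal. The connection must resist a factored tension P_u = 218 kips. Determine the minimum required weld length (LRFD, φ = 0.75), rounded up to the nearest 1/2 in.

E80XX → F_EXX = 80 ksi.
Throat t_e = 0.707 × 0.625 = 0.4419 in.
φr_n = 0.75 × 0.6 × 80 × 0.4419 = 15.91 kips/in.
L_req = P_u / φr_n = 218 / 15.91 = 13.7 in total.
Round up → use L = 14 in.

L = 14 in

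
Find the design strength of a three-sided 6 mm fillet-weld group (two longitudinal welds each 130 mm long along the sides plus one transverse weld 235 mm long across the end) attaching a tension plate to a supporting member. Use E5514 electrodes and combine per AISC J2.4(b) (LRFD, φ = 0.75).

E55XX → F_EXX = 550 MPa.
t_e = 0.707 × 6 = 4.242 mm.
R_nwl = 0.6 × 550 × 4.242 × 260 × 10⁻³ = 364 kN (longitudinal, 2 welds).
R_nwt = 0.6 × 550 × 4.242 × 235 × 10⁻³ = 329 kN (transverse, base value).
(i) R_nwl + R_nwt = 692.9 kN; (ii) 0.85 R_nwl + 1.5 R_nwt = 802.8 kN.
R_n = max = 802.8 kN [governs: (ii)]; φR_n = 602.1 kN.

φR_n ≈ 602 kN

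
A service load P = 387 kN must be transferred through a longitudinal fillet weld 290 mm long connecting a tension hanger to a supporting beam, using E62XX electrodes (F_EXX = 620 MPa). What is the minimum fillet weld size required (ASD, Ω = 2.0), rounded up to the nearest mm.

w = 11 mm

Total weld length L = 290 mm.
Required throat t_e = P × Ω / (0.6 F_EXX × L) = 387 × 2.0 / (0.6 × 620 × 290 × 10⁻³) = 7.175 mm.
Required leg w = t_e / 0.707 = 10.15 mm → use 11 mm.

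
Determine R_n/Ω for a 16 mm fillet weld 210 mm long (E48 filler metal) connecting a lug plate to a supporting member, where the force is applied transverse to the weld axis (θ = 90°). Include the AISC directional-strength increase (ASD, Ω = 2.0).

E48XX → F_EXX = 480 MPa.
t_e = 0.707 × 16 = 11.31 mm; A_we = 11.31 × 210 = 2376 mm².
Directional factor: 1.0 + 0.5 sin^1.5(90°) = 1.5.
F_nw = 0.6 × 480 × 1.5 = 432 MPa.
R_n/Ω = (432 × 2376) / 2.0 × 10⁻³ = 513.1 kN.

R_n/Ω ≈ 513 kN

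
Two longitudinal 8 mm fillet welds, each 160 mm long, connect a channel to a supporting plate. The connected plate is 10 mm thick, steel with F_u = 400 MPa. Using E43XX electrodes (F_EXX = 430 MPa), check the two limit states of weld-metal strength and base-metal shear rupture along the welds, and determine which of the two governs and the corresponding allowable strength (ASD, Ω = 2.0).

R_n/Ω ≈ 233 kN (weld metal governs)

t_e = 0.707 × 8 = 5.656 mm; L = 320 mm.
Weld metal: R_n/Ω = (1/2.0) × 0.6 × 430 × 5.656 × 320 × 10⁻³ = 233.5 kN.
Base metal (shear rupture): R_n/Ω = (1/2.0) × 0.6 × 400 × 10 × 320 × 10⁻³ = 384 kN.
Governing: weld metal.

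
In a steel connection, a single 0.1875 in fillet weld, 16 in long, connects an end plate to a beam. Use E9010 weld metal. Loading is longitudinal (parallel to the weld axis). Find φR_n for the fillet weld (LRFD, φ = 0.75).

E90XX → F_EXX = 90 ksi.
Effective throat t_e = 0.707 × 0.1875 = 0.1326 in.
Total length L = 16 in; A_we = 0.1326 × 16 = 2.121 in².
F_nw = 0.6 F_EXX = 0.6 × 90 = 54 ksi.
φR_n = 0.75 × 54 × 2.121 = 85.9 kips.

φR_n ≈ 85.9 kips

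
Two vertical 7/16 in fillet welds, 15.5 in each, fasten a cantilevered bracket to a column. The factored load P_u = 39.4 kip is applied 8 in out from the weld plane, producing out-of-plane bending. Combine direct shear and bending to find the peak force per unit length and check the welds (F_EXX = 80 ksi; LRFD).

f_max ≈ 4.14 kip/in; adequate

L_w = 2 × 15.5 = 31 in; section modulus (unit throat) S = 2 × L²/6 = 80.08 in².
Direct shear f_v = P/L_w = 39.4/31 = 1.271 kip/in.
Moment M = P × e = 39.4 × 8 = 315.2 kip·in; bending f_b = M/S = 3.936 kip/in.
f_max = √(f_v² + f_b²) = √(1.271² + 3.936²) = 4.136 kip/in.
φr_n = 0.75 × 0.6 × 80 × (0.707 × 0.4375) = 11.14 kip/in → adequate.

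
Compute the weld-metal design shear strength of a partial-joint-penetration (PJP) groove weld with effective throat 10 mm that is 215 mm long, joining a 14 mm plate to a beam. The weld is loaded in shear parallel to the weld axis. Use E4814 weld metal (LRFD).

φR_n ≈ 464 kN

E48XX → F_EXX = 480 MPa.
Effective throat (given) t_e = 10 mm.
A_we = 10 × 215 = 2150 mm².
F_nw = 0.6 F_EXX = 288 MPa.
φR_n = 0.75 × 288 × 2150 × 10⁻³ = 464.4 kN.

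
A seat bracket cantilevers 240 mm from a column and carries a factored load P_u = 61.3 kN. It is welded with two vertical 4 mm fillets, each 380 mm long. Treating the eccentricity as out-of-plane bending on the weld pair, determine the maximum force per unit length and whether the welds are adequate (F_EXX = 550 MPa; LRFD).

L_w = 2 × 380 = 760 mm; section modulus (unit throat) S = 2 × L²/6 = 48130 mm².
Direct shear f_v = P/L_w = 61.3×10³/760 = 80.66 N/mm.
Moment M = P × e = 61.3×10³ × 240 = 14712000 N·mm; bending f_b = M/S = 305.7 N/mm.
f_max = √(f_v² + f_b²) = √(80.66² + 305.7²) = 316.1 N/mm.
φr_n = 0.75 × 0.6 × 550 × (0.707 × 4) = 699.9 N/mm → adequate.

f_max ≈ 316 N/mm; adequate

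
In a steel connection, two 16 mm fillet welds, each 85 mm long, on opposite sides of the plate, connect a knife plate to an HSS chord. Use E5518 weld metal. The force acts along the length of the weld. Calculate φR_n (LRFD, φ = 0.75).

φR_n ≈ 476 kN

E55XX → F_EXX = 550 MPa.
Effective throat t_e = 0.707 × 16 = 11.31 mm.
Total length L = 170 mm; A_we = 11.31 × 170 = 1923 mm².
F_nw = 0.6 F_EXX = 0.6 × 550 = 330 MPa.
φR_n = 0.75 × 330 × 1923 × 10⁻³ = 476 kN.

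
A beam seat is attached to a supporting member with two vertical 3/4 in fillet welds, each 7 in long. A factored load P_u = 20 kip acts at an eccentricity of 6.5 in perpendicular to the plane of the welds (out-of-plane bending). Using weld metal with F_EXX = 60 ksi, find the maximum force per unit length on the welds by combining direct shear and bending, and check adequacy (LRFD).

L_w = 2 × 7 = 14 in; section modulus (unit throat) S = 2 × L²/6 = 16.33 in².
Direct shear f_v = P/L_w = 20/14 = 1.429 kip/in.
Moment M = P × e = 20 × 6.5 = 130 kip·in; bending f_b = M/S = 7.959 kip/in.
f_max = √(f_v² + f_b²) = √(1.429² + 7.959²) = 8.086 kip/in.
φr_n = 0.75 × 0.6 × 60 × (0.707 × 0.75) = 14.32 kip/in → adequate.

f_max ≈ 8.09 kip/in; adequate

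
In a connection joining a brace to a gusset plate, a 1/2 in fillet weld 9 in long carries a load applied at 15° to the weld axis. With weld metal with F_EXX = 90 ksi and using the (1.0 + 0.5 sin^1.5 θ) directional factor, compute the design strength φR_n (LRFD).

φR_n ≈ 137 kip

t_e = 0.707 × 0.5 = 0.3535 in; A_we = 0.3535 × 9 = 3.181 in².
Directional factor: 1.0 + 0.5 sin^1.5(15°) = 1.066.
F_nw = 0.6 × 90 × 1.066 = 57.56 ksi.
φR_n = 0.75 × 57.56 × 3.181 = 137.3 kip.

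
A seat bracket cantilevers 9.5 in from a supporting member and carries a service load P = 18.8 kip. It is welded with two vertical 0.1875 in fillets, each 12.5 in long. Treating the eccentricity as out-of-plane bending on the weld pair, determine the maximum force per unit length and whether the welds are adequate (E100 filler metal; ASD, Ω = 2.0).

E100XX → F_EXX = 100 ksi.
L_w = 2 × 12.5 = 25 in; section modulus (unit throat) S = 2 × L²/6 = 52.08 in².
Direct shear f_v = P/L_w = 18.8/25 = 0.752 kip/in.
Moment M = P × e = 18.8 × 9.5 = 178.6 kip·in; bending f_b = M/S = 3.429 kip/in.
f_max = √(f_v² + f_b²) = √(0.752² + 3.429²) = 3.511 kip/in.
r_n/Ω = (1/2.0) × 0.6 × 100 × (0.707 × 0.1875) = 3.977 kip/in → adequate.

f_max ≈ 3.51 kip/in; adequate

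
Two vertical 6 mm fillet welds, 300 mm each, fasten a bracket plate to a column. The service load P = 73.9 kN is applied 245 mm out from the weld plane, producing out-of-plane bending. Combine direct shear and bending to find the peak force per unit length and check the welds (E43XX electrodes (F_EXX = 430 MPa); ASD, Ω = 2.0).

L_w = 2 × 300 = 600 mm; section modulus (unit throat) S = 2 × L²/6 = 30000 mm².
Direct shear f_v = P/L_w = 73.9×10³/600 = 123.2 N/mm.
Moment M = P × e = 73.9×10³ × 245 = 18106000 N·mm; bending f_b = M/S = 603.5 N/mm.
f_max = √(f_v² + f_b²) = √(123.2² + 603.5²) = 616 N/mm.
r_n/Ω = (1/2.0) × 0.6 × 430 × (0.707 × 6) = 547.2 N/mm → NOT adequate.

f_max ≈ 616 N/mm; NOT adequate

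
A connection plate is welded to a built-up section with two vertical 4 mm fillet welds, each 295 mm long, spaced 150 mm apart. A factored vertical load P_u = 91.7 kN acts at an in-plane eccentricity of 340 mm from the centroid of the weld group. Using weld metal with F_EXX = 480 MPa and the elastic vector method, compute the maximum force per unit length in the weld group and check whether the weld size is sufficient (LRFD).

Total weld length L_w = 590 mm. Treat welds as unit-width lines.
Polar moment about centroid: J = 2[d³/12 + d(b/2)²] = 2[295³/12 + 295×75²] = 7597000 mm³.
Direct shear f_v = P/L_w = 91.7×10³ / 590 = 155.4 N/mm (vertical).
Torsion M = P·e = 91.7×10³ × 340 = 31178000 N·mm.
Critical point at (x, y) = (75, 147.5) from centroid. f_tx = M·y/J = 605.3 N/mm; f_ty = M·x/J = 307.8 N/mm.
Resultant f_max = √[f_tx² + (f_v + f_ty)²] = √[605.3² + (155.4 + 307.8)²] = 762.2 N/mm.
Capacity per unit length: φr_n = 0.75 × 0.6 × 480 × (0.707 × 4) = 610.8 N/mm.
762.2 > 610.8 → NOT adequate.

f_max ≈ 762 N/mm; NOT adequate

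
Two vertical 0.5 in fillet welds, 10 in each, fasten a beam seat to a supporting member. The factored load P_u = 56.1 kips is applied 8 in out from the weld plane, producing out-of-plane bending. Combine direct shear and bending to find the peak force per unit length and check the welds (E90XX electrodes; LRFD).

f_max ≈ 13.8 kip/in; adequate

E90XX → F_EXX = 90 ksi.
L_w = 2 × 10 = 20 in; section modulus (unit throat) S = 2 × L²/6 = 33.33 in².
Direct shear f_v = P/L_w = 56.1/20 = 2.805 kip/in.
Moment M = P × e = 56.1 × 8 = 448.8 kip·in; bending f_b = M/S = 13.46 kip/in.
f_max = √(f_v² + f_b²) = √(2.805² + 13.46²) = 13.75 kip/in.
φr_n = 0.75 × 0.6 × 90 × (0.707 × 0.5) = 14.32 kip/in → adequate.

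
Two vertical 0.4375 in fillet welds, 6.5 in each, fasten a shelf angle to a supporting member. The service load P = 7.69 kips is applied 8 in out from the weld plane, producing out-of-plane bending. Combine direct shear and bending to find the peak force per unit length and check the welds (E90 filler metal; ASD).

f_max ≈ 4.41 kip/in; adequate

E90XX → F_EXX = 90 ksi.
L_w = 2 × 6.5 = 13 in; section modulus (unit throat) S = 2 × L²/6 = 14.08 in².
Direct shear f_v = P/L_w = 7.69/13 = 0.5915 kip/in.
Moment M = P × e = 7.69 × 8 = 61.52 kip·in; bending f_b = M/S = 4.368 kip/in.
f_max = √(f_v² + f_b²) = √(0.5915² + 4.368²) = 4.408 kip/in.
r_n/Ω = (1/2.0) × 0.6 × 90 × (0.707 × 0.4375) = 8.351 kip/in → adequate.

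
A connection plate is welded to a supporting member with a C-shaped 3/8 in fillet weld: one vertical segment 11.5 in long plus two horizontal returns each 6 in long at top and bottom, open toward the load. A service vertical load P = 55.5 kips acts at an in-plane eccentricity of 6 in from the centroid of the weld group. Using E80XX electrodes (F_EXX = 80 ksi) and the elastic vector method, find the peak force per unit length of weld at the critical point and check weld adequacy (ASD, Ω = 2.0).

f_max ≈ 5.72 kip/in; adequate

Total weld length L_w = 23.5 in. Treat welds as unit-width lines.
Centroid: x̄ = 2×6×3 / 23.5 = 1.532 in from the vertical weld.
Polar moment about centroid: J = I_x + I_y = [11.5³/12 + 2×6×5.75²] + [11.5×1.532² + 2(6³/12 + 6×1.468²)] = 612.3 in³.
Direct shear f_v = P/L_w = 55.5 / 23.5 = 2.362 kip/in (vertical).
Torsion M = P·e = 55.5 × 6 = 333 kip·in.
Critical point at (x, y) = (4.468, 5.75) from centroid. f_tx = M·y/J = 3.127 kip/in; f_ty = M·x/J = 2.43 kip/in.
Resultant f_max = √[f_tx² + (f_v + f_ty)²] = √[3.127² + (2.362 + 2.43)²] = 5.722 kip/in.
Capacity per unit length: r_n/Ω = (1/2.0) × 0.6 × 80 × (0.707 × 0.375) = 6.363 kip/in.
5.722 ≤ 6.363 → adequate.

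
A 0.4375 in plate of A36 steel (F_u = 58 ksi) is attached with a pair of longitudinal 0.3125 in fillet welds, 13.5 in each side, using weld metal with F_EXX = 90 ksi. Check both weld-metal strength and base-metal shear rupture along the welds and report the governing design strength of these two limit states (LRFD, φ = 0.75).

t_e = 0.707 × 0.3125 = 0.2209 in; L = 27 in.
Weld metal: φR_n = 0.75 × 0.6 × 90 × 0.2209 × 27 = 241.6 kips.
Base metal (shear rupture): φR_n = 0.75 × 0.6 × 58 × 0.4375 × 27 = 308.3 kips.
Governing: weld metal.

φR_n ≈ 242 kips (weld metal governs)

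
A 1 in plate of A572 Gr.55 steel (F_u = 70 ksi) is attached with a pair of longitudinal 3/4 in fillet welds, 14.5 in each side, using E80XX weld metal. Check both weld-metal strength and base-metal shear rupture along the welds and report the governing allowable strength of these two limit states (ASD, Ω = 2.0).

R_n/Ω ≈ 369 kips (weld metal governs)

E80XX → F_EXX = 80 ksi.
t_e = 0.707 × 0.75 = 0.5302 in; L = 29 in.
Weld metal: R_n/Ω = (1/2.0) × 0.6 × 80 × 0.5302 × 29 = 369.1 kips.
Base metal (shear rupture): R_n/Ω = (1/2.0) × 0.6 × 70 × 1 × 29 = 609 kips.
Governing: weld metal.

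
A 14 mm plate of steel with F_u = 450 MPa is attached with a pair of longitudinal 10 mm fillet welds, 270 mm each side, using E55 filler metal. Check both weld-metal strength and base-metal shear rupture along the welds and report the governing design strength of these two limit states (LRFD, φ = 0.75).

E55XX → F_EXX = 550 MPa.
t_e = 0.707 × 10 = 7.07 mm; L = 540 mm.
Weld metal: φR_n = 0.75 × 0.6 × 550 × 7.07 × 540 × 10⁻³ = 944.9 kN.
Base metal (shear rupture): φR_n = 0.75 × 0.6 × 450 × 14 × 540 × 10⁻³ = 1531 kN.
Governing: weld metal.

φR_n ≈ 945 kN (weld metal governs)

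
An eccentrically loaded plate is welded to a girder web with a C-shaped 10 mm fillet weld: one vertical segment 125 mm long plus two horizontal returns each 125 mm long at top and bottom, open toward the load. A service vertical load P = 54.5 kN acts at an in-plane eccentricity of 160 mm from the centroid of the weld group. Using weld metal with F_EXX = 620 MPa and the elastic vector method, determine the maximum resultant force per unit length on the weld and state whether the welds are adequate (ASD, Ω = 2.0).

Total weld length L_w = 375 mm. Treat welds as unit-width lines.
Centroid: x̄ = 2×125×62.5 / 375 = 41.67 mm from the vertical weld.
Polar moment about centroid: J = I_x + I_y = [125³/12 + 2×125×62.5²] + [125×41.67² + 2(125³/12 + 125×20.83²)] = 1790000 mm³.
Direct shear f_v = P/L_w = 54.5×10³ / 375 = 145.3 N/mm (vertical).
Torsion M = P·e = 54.5×10³ × 160 = 8720000 N·mm.
Critical point at (x, y) = (83.33, 62.5) from centroid. f_tx = M·y/J = 304.4 N/mm; f_ty = M·x/J = 405.9 N/mm.
Resultant f_max = √[f_tx² + (f_v + f_ty)²] = √[304.4² + (145.3 + 405.9)²] = 629.7 N/mm.
Capacity per unit length: r_n/Ω = (1/2.0) × 0.6 × 620 × (0.707 × 10) = 1315 N/mm.
629.7 ≤ 1315 → adequate.

f_max ≈ 630 N/mm; adequate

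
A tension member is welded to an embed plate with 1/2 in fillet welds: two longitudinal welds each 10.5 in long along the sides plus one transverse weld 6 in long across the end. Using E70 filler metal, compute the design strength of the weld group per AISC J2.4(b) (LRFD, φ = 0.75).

φR_n ≈ 301 kip

E70XX → F_EXX = 70 ksi.
t_e = 0.707 × 0.5 = 0.3535 in.
R_nwl = 0.6 × 70 × 0.3535 × 21 = 311.8 kip (longitudinal, 2 welds).
R_nwt = 0.6 × 70 × 0.3535 × 6 = 89.08 kip (transverse, base value).
(i) R_nwl + R_nwt = 400.9 kip; (ii) 0.85 R_nwl + 1.5 R_nwt = 398.6 kip.
R_n = max = 400.9 kip [governs: (i)]; φR_n = 300.7 kip.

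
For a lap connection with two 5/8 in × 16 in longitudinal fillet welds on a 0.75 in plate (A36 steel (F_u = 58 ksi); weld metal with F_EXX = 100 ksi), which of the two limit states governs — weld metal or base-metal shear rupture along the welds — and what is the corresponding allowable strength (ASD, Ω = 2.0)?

R_n/Ω ≈ 418 kip (base-metal shear rupture governs)

t_e = 0.707 × 0.625 = 0.4419 in; L = 32 in.
Weld metal: R_n/Ω = (1/2.0) × 0.6 × 100 × 0.4419 × 32 = 424.2 kip.
Base metal (shear rupture): R_n/Ω = (1/2.0) × 0.6 × 58 × 0.75 × 32 = 417.6 kip.
Governing: base-metal shear rupture.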